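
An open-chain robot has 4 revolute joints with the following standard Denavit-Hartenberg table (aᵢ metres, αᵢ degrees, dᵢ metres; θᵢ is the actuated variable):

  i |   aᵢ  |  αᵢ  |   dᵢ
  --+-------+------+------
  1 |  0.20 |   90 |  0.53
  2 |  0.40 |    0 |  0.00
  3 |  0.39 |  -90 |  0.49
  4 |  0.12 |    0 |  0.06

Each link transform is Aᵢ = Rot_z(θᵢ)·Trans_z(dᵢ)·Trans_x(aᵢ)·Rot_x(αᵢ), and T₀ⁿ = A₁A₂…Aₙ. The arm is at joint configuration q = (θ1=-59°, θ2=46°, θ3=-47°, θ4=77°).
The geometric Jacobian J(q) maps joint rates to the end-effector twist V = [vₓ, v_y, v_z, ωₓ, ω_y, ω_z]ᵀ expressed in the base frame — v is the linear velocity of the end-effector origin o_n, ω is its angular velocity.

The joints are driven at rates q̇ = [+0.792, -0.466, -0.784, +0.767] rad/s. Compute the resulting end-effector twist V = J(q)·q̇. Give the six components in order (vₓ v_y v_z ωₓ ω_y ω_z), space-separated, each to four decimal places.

0.8349 0.0283 -0.6504 1.0784 0.6323 1.5589

o_n = [0.1416, -0.9600, 0.8704]
J₁: ẑ×o_n = [0.9600, 0.1416, -0.0000], ω = ẑ
J2: z=[-0.8572, -0.5150, 0.0000] o=[0.1030, -0.1714, 0.5300] → [-0.1753, 0.2918, 0.6958, -0.8572, -0.5150, 0.0000]
J3: z=[-0.8572, -0.5150, 0.0000] o=[0.2461, -0.4096, 0.8177] → [-0.0271, 0.0452, 0.4180, -0.8572, -0.5150, 0.0000]
J4: z=[0.0090, -0.0150, 0.9998] o=[0.0269, -0.9962, 0.8109] → [-0.0371, 0.1141, 0.0020, 0.0090, -0.0150, 0.9998]
V = J·q̇ = [0.8349, 0.0283, -0.6504, 1.0784, 0.6323, 1.5589]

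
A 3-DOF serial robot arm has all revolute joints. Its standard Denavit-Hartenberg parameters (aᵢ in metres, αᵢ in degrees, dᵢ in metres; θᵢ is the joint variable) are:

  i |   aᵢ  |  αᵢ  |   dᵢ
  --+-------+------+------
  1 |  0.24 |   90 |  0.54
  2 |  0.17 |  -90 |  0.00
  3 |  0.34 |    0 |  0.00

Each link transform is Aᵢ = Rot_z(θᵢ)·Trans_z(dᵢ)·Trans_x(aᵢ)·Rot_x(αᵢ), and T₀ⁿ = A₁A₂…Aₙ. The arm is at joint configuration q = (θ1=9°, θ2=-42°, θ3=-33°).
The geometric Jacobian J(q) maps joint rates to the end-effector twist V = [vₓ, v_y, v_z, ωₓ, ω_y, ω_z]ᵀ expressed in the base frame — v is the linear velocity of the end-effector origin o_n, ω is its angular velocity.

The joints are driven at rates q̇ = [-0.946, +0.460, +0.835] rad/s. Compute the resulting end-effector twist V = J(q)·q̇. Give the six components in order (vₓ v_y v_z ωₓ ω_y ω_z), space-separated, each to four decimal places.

o_n = [0.6001, -0.0924, 0.2354]
J₁: ẑ×o_n = [0.0924, 0.6001, -0.0000], ω = ẑ
J2: z=[0.1564, -0.9877, 0.0000] o=[0.2370, 0.0375, 0.5400] → [0.3008, 0.0476, 0.3382, 0.1564, -0.9877, 0.0000]
J3: z=[0.6609, 0.1047, 0.7431] o=[0.3618, 0.0573, 0.4262] → [0.0913, 0.3032, -0.1239, 0.6609, 0.1047, 0.7431]
V = J·q̇ = [0.1272, -0.2926, 0.0521, 0.6238, -0.3669, -0.3255]

0.1272 -0.2926 0.0521 0.6238 -0.3669 -0.3255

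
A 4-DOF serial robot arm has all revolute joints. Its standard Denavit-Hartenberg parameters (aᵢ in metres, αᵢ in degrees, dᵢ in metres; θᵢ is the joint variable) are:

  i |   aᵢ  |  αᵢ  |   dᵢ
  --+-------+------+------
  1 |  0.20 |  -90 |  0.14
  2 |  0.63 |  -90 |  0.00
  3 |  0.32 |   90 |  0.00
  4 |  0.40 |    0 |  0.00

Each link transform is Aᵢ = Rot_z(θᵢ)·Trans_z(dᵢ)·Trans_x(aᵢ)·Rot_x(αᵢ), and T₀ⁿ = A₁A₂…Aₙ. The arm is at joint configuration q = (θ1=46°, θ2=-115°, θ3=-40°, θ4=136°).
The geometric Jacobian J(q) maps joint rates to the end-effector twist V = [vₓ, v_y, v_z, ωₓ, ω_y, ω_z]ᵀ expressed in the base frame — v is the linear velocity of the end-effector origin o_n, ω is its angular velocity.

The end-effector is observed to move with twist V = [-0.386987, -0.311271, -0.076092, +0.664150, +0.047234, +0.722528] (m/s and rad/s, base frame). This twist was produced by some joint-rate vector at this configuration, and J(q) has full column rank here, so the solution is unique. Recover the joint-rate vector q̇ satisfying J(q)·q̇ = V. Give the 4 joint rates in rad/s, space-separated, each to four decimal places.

0.6490 -0.6150 0.4800 0.2220

o_n = [0.1067, 0.1404, 0.8508]
J₁: ẑ×o_n = [-0.1404, 0.1067, 0.0000], ω = ẑ
J2: z=[-0.7193, 0.6947, 0.0000] o=[0.1389, 0.1439, 0.1400] → [0.4938, 0.5113, 0.0249, -0.7193, 0.6947, 0.0000]
J3: z=[0.6296, 0.6519, 0.4226] o=[-0.0460, -0.0477, 0.7110] → [0.0117, -0.0235, 0.0188, 0.6296, 0.6519, 0.4226]
J4: z=[-0.3623, 0.7276, -0.5826] o=[-0.2659, 0.0207, 0.9331] → [0.0098, -0.2469, -0.3145, -0.3623, 0.7276, -0.5826]
q̇ = J⁺·V = [0.6490, -0.6150, 0.4800, 0.2220]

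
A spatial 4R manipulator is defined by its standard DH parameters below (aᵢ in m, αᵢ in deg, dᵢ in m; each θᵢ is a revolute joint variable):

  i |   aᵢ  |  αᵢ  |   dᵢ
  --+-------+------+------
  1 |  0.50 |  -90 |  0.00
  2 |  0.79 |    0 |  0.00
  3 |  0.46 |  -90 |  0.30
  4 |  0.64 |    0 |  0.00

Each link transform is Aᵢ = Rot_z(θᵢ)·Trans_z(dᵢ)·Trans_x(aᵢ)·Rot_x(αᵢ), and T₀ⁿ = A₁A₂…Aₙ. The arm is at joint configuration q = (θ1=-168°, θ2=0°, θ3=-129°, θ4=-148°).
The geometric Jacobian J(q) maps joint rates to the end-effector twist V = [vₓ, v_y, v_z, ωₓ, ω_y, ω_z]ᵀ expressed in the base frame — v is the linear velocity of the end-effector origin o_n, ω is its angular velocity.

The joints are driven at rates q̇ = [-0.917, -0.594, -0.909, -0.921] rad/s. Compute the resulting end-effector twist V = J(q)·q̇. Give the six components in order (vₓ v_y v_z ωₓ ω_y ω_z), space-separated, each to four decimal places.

o_n = [-1.1799, -0.9042, -0.0643]
J₁: ẑ×o_n = [0.9042, -1.1799, 0.0000], ω = ẑ
J2: z=[0.2079, -0.9781, 0.0000] o=[-0.4891, -0.1040, 0.0000] → [0.0629, 0.0134, -0.8421, 0.2079, -0.9781, 0.0000]
J3: z=[0.2079, -0.9781, 0.0000] o=[-1.2618, -0.2682, 0.0000] → [0.0629, 0.0134, -0.0521, 0.2079, -0.9781, 0.0000]
J4: z=[-0.7602, -0.1616, 0.6293] o=[-0.9163, -0.5015, 0.3575] → [0.3216, -0.4865, 0.2636, -0.7602, -0.1616, 0.6293]
V = J·q̇ = [-1.2199, 1.5099, 0.3048, 0.3876, 1.6190, -1.4966]

-1.2199 1.5099 0.3048 0.3876 1.6190 -1.4966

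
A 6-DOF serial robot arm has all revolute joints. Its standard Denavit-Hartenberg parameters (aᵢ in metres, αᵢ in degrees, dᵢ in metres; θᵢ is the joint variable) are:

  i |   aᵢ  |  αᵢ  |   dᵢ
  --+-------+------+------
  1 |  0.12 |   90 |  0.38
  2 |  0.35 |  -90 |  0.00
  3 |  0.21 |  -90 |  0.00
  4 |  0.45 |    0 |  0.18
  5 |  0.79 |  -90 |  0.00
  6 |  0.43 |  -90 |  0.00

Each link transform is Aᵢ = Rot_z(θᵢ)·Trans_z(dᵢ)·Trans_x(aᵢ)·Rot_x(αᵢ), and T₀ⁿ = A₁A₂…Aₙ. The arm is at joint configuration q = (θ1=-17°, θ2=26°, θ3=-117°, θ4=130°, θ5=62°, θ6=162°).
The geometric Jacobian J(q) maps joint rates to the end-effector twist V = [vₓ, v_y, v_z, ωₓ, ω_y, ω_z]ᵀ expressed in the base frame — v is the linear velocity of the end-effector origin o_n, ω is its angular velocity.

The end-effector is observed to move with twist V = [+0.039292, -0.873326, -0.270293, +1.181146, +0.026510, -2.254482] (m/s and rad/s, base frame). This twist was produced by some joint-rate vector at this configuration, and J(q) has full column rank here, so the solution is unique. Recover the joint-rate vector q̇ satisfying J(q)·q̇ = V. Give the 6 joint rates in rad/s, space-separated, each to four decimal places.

o_n = [0.8508, 0.1386, 0.4032]
J₁: ẑ×o_n = [-0.1386, 0.8508, 0.0000], ω = ẑ
J2: z=[-0.2924, -0.9563, 0.0000] o=[0.1148, -0.0351, 0.3800] → [-0.0221, 0.0068, 0.6531, -0.2924, -0.9563, 0.0000]
J3: z=[-0.4192, 0.1282, 0.8988] o=[0.4156, -0.1271, 0.5334] → [-0.2555, 0.3366, -0.1672, -0.4192, 0.1282, 0.8988]
J4: z=[0.6331, -0.6683, 0.3906] o=[0.2789, -0.2809, 0.4916] → [-0.1047, 0.2794, 0.6478, 0.6331, -0.6683, 0.3906]
J5: z=[0.6331, -0.6683, 0.3906] o=[0.7256, -0.2335, 0.3097] → [-0.2078, -0.0103, 0.3192, 0.6331, -0.6683, 0.3906]
J6: z=[-0.5453, -0.0270, 0.8378] o=[1.1596, 0.3538, 0.6111] → [0.1859, -0.3721, 0.1090, -0.5453, -0.0270, 0.8378]
q̇ = J⁺·V = [-0.9000, -0.3700, -0.8210, -0.5620, 0.9310, -0.9080]

-0.9000 -0.3700 -0.8210 -0.5620 0.9310 -0.9080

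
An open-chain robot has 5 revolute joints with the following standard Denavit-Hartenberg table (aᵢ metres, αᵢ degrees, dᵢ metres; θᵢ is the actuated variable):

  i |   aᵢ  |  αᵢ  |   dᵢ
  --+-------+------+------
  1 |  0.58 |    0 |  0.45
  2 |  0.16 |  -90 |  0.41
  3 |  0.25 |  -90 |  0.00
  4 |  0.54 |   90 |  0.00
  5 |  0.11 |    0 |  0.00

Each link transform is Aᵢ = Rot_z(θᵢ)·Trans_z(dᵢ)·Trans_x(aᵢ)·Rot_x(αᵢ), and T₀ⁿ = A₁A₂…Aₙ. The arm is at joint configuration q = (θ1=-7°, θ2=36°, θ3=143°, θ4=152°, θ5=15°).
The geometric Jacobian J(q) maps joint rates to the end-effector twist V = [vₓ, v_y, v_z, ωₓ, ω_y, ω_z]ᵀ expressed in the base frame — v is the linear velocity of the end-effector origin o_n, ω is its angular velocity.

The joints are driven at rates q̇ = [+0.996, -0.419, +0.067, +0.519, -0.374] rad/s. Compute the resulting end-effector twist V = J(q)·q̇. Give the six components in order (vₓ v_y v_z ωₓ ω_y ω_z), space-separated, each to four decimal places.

0.1209 1.1974 0.0527 -0.3431 0.2640 1.0972

o_n = [1.0717, -0.1426, 1.0757]
J₁: ẑ×o_n = [0.1426, 1.0717, -0.0000], ω = ẑ
J2: z=[0.0000, 0.0000, 1.0000] o=[0.5757, -0.0707, 0.4500] → [0.0720, 0.4960, -0.0000, 0.0000, 0.0000, 1.0000]
J3: z=[-0.4848, 0.8746, 0.0000] o=[0.7156, 0.0069, 0.8600] → [0.1886, 0.1046, -0.2389, -0.4848, 0.8746, 0.0000]
J4: z=[-0.5264, -0.2918, 0.7986] o=[0.5410, -0.0899, 0.7095] → [-0.0647, 0.6165, 0.1826, -0.5264, -0.2918, 0.7986]
J5: z=[0.1001, -0.9540, -0.2825] o=[0.9969, -0.1270, 0.9965] → [-0.0800, -0.0290, 0.0697, 0.1001, -0.9540, -0.2825]
V = J·q̇ = [0.1209, 1.1974, 0.0527, -0.3431, 0.2640, 1.0972]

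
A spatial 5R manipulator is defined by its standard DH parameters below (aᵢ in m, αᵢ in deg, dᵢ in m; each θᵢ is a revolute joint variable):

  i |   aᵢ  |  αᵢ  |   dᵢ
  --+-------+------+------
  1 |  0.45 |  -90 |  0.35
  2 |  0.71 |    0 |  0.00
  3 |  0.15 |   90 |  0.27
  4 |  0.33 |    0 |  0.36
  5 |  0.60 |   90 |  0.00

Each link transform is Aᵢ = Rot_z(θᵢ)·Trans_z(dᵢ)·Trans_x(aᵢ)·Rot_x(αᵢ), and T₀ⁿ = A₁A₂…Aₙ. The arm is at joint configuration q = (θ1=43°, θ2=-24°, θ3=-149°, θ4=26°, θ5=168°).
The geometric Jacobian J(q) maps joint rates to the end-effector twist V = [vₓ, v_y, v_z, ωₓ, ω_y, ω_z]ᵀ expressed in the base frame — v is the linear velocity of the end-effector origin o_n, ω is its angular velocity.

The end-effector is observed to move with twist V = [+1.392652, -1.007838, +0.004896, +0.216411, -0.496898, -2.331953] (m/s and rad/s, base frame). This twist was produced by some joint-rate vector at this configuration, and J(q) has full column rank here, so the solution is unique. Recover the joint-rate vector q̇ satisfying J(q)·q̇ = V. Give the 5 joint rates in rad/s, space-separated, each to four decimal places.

-0.8610 0.0860 -0.5970 0.6740 0.8080

o_n = [0.6860, 1.0082, 0.2649]
J₁: ẑ×o_n = [-1.0082, 0.6860, 0.0000], ω = ẑ
J2: z=[-0.6820, 0.7314, 0.0000] o=[0.3291, 0.3069, 0.3500] → [-0.0622, -0.0580, -0.7393, -0.6820, 0.7314, 0.0000]
J3: z=[-0.6820, 0.7314, 0.0000] o=[0.8035, 0.7493, 0.6388] → [-0.2734, -0.2550, -0.0907, -0.6820, 0.7314, 0.0000]
J4: z=[-0.0891, -0.0831, -0.9925] o=[0.5105, 0.8452, 0.6571] → [0.1944, -0.2092, 0.0001, -0.0891, -0.0831, -0.9925]
J5: z=[-0.0891, -0.0831, -0.9925] o=[0.1644, 0.7203, 0.3359] → [0.2917, -0.5240, 0.0177, -0.0891, -0.0831, -0.9925]
q̇ = J⁺·V = [-0.8610, 0.0860, -0.5970, 0.6740, 0.8080]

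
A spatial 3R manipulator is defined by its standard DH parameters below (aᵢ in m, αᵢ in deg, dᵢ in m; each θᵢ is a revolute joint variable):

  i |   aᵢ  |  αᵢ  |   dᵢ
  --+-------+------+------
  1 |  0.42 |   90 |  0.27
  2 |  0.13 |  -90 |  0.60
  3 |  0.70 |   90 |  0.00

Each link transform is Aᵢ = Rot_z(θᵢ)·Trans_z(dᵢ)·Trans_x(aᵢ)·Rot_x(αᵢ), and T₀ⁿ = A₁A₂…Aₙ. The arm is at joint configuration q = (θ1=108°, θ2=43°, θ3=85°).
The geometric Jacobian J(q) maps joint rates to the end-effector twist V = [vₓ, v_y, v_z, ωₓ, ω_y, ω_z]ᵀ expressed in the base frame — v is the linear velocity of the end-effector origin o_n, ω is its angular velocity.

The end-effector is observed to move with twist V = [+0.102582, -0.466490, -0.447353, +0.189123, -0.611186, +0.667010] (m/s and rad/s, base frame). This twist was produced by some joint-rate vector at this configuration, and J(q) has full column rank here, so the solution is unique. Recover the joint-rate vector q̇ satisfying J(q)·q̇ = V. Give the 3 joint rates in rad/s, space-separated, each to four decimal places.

o_n = [-0.2655, 0.5022, 0.4003]
J₁: ẑ×o_n = [-0.5022, -0.2655, 0.0000], ω = ẑ
J2: z=[0.9511, 0.3090, 0.0000] o=[-0.1298, 0.3994, 0.2700] → [0.0403, -0.1239, 0.1397, 0.9511, 0.3090, 0.0000]
J3: z=[0.2107, -0.6486, 0.7314] o=[0.4115, 0.6753, 0.3587] → [0.0996, -0.5039, -0.4756, 0.2107, -0.6486, 0.7314]
q̇ = J⁺·V = [-0.0190, -0.0090, 0.9380]

-0.0190 -0.0090 0.9380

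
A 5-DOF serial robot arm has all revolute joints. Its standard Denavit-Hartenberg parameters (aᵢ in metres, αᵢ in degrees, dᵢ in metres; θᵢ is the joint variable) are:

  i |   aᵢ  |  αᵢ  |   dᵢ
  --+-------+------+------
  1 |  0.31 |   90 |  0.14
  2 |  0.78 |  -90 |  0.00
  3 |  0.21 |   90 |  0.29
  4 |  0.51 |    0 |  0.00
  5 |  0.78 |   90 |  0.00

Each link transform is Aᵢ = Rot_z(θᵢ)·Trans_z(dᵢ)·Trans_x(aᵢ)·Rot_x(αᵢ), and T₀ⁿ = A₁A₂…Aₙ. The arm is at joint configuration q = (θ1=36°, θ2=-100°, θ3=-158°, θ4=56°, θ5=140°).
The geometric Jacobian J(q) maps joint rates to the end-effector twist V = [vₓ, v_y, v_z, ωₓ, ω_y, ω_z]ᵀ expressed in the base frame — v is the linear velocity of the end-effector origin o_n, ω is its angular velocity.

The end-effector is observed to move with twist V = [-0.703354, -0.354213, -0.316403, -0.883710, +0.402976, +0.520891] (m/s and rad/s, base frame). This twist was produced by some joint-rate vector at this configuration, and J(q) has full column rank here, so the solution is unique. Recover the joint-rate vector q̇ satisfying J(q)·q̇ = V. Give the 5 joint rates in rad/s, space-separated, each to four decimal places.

o_n = [0.4486, 0.4438, -0.9471]
J₁: ẑ×o_n = [-0.4438, 0.4486, 0.0000], ω = ẑ
J2: z=[0.5878, -0.8090, 0.0000] o=[0.2508, 0.1822, 0.1400] → [0.8795, 0.6390, 0.3138, 0.5878, -0.8090, 0.0000]
J3: z=[0.7967, 0.5789, -0.1736] o=[0.1412, 0.1026, -0.6282] → [-0.1254, 0.2007, 0.0939, 0.7967, 0.5789, -0.1736]
J4: z=[-0.4924, 0.7883, 0.3689] o=[0.4459, 0.2267, -0.4868] → [-0.4430, -0.2256, -0.1091, -0.4924, 0.7883, 0.3689]
J5: z=[-0.4924, 0.7883, 0.3689] o=[0.8827, 0.4120, -0.2998] → [-0.5220, -0.4788, 0.3265, -0.4924, 0.7883, 0.3689]
q̇ = J⁺·V = [0.3240, -0.5710, -0.5050, 0.4280, -0.1320]

0.3240 -0.5710 -0.5050 0.4280 -0.1320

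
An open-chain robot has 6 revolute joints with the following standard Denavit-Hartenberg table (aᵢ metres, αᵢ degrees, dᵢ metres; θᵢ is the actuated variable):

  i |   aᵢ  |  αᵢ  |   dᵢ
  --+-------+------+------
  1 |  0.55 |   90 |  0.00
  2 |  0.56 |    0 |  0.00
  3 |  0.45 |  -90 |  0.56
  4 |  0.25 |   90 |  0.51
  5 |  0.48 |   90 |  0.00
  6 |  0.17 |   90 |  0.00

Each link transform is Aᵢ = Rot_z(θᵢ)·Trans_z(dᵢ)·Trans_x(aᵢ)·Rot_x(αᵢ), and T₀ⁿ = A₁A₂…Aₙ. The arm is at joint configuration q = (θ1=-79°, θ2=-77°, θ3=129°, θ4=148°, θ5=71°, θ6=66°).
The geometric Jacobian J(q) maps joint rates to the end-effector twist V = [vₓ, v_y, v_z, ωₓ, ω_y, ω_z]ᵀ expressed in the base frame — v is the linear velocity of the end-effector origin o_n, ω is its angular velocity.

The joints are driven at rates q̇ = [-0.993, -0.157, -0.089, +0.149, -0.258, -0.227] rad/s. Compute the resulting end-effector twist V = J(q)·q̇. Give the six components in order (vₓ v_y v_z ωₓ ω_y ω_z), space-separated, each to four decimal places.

0.0136 0.2071 0.0004 -0.1131 0.1285 -0.8201

o_n = [-0.2033, -0.0077, 0.2209]
J₁: ẑ×o_n = [0.0077, -0.2033, 0.0000], ω = ẑ
J2: z=[-0.9816, -0.1908, 0.0000] o=[0.1049, -0.5399, 0.0000] → [-0.0422, 0.2169, -0.5812, -0.9816, -0.1908, 0.0000]
J3: z=[-0.9816, -0.1908, 0.0000] o=[0.1290, -0.6636, -0.5456] → [-0.1463, 0.7525, -0.7072, -0.9816, -0.1908, 0.0000]
J4: z=[-0.1504, 0.7735, 0.6157] o=[-0.3679, -1.0424, -0.1910] → [-0.3183, 0.1632, -0.2828, -0.1504, 0.7735, 0.6157]
J5: z=[0.8947, -0.1584, 0.4176] o=[-0.3394, -0.4945, -0.0441] → [-0.2452, -0.1803, 0.4571, 0.8947, -0.1584, 0.4176]
J6: z=[0.4466, 0.3284, -0.8323] o=[-0.3419, -0.0475, 0.1309] → [0.0627, -0.1556, -0.0277, 0.4466, 0.3284, -0.8323]
V = J·q̇ = [0.0136, 0.2071, 0.0004, -0.1131, 0.1285, -0.8201]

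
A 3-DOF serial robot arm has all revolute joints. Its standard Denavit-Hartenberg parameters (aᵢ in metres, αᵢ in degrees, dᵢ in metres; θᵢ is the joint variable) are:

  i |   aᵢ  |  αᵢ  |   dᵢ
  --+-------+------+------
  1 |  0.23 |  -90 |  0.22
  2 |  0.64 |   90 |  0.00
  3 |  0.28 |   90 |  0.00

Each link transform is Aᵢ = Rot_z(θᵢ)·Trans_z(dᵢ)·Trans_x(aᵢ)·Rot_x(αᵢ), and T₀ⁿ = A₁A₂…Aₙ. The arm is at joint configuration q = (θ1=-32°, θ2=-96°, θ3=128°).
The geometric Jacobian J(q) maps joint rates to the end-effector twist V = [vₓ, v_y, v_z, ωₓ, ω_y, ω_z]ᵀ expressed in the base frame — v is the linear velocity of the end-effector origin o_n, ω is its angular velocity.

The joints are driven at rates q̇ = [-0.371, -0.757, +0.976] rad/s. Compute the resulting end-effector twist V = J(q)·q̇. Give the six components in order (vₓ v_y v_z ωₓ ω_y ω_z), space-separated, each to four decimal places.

o_n = [0.2705, 0.0911, 0.6851]
J₁: ẑ×o_n = [-0.0911, 0.2705, 0.0000], ω = ẑ
J2: z=[0.5299, 0.8480, 0.0000] o=[0.1951, -0.1219, 0.2200] → [0.3944, -0.2464, 0.0489, 0.5299, 0.8480, 0.0000]
J3: z=[-0.8434, 0.5270, -0.1045] o=[0.1383, -0.0864, 0.8565] → [-0.0718, -0.1584, -0.2194, -0.8434, 0.5270, -0.1045]
V = J·q̇ = [-0.3348, -0.0684, -0.2512, -1.2243, -0.1276, -0.4730]

-0.3348 -0.0684 -0.2512 -1.2243 -0.1276 -0.4730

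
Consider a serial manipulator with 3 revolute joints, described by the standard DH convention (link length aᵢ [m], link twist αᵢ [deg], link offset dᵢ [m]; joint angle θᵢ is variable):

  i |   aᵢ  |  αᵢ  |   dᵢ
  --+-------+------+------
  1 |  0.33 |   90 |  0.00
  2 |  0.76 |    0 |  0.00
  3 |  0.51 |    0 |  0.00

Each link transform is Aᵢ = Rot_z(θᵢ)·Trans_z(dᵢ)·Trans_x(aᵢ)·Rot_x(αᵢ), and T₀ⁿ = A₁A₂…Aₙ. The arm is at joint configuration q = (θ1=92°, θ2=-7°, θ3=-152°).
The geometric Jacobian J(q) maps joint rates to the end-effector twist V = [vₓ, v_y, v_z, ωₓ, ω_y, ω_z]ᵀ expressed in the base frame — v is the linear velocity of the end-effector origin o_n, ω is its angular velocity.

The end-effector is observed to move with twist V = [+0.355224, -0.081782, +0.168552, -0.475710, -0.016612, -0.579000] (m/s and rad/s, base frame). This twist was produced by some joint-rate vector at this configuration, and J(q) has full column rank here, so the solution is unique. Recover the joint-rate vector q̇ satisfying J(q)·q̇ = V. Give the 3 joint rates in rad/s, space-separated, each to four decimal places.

-0.5790 -0.0770 -0.3990

o_n = [-0.0212, 0.6078, -0.2754]
J₁: ẑ×o_n = [-0.6078, -0.0212, 0.0000], ω = ẑ
J2: z=[0.9994, 0.0349, 0.0000] o=[-0.0115, 0.3298, 0.0000] → [-0.0096, 0.2752, 0.2782, 0.9994, 0.0349, 0.0000]
J3: z=[0.9994, 0.0349, 0.0000] o=[-0.0378, 1.0837, -0.0926] → [-0.0064, 0.1827, -0.4761, 0.9994, 0.0349, 0.0000]
q̇ = J⁺·V = [-0.5790, -0.0770, -0.3990]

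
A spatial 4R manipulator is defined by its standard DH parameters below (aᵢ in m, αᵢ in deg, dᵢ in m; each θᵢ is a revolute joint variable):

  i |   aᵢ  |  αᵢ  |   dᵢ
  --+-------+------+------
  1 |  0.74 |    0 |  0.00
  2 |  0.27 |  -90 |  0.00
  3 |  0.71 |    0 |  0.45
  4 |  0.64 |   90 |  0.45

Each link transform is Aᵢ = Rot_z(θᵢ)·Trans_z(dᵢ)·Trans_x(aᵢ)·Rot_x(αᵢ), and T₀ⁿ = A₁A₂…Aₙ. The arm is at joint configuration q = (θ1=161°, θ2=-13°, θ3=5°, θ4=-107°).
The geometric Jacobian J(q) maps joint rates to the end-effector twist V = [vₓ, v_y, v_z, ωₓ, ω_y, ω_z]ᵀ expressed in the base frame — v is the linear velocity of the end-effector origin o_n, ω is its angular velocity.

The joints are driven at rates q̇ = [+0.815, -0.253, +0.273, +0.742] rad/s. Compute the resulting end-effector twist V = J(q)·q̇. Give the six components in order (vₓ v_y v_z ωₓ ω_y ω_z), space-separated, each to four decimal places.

-0.5434 -0.9129 -0.0580 -0.5379 -0.8608 0.5620

o_n = [-1.8926, -0.0749, 0.5641]
J₁: ẑ×o_n = [0.0749, -1.8926, 0.0000], ω = ẑ
J2: z=[0.0000, 0.0000, 1.0000] o=[-0.6997, 0.2409, 0.0000] → [0.3159, -1.1929, 0.0000, 0.0000, 0.0000, 1.0000]
J3: z=[-0.5299, -0.8480, 0.0000] o=[-0.9287, 0.3840, 0.0000] → [-0.4784, 0.2989, -0.5742, -0.5299, -0.8480, 0.0000]
J4: z=[-0.5299, -0.8480, 0.0000] o=[-1.7669, 0.3772, -0.0619] → [-0.5309, 0.3317, 0.1331, -0.5299, -0.8480, 0.0000]
V = J·q̇ = [-0.5434, -0.9129, -0.0580, -0.5379, -0.8608, 0.5620]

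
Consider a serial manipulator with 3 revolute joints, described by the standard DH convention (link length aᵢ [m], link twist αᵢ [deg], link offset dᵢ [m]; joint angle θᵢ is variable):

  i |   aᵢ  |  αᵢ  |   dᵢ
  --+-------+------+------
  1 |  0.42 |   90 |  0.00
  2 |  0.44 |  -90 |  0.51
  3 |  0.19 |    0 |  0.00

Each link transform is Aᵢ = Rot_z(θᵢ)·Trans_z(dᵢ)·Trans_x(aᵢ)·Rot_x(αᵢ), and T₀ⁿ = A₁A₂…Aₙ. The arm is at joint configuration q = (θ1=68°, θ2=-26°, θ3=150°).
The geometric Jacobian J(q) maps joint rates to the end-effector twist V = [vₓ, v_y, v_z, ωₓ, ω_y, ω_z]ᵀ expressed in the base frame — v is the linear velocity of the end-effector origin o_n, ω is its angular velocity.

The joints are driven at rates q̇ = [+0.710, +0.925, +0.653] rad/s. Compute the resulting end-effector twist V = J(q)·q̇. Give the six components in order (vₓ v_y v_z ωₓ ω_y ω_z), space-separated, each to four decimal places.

-0.2085 0.4624 0.2562 0.9649 -0.0811 1.2969

o_n = [0.6349, 0.4635, -0.1208]
J₁: ẑ×o_n = [-0.4635, 0.6349, 0.0000], ω = ẑ
J2: z=[0.9272, -0.3746, 0.0000] o=[0.1573, 0.3894, 0.0000] → [0.0452, 0.1120, 0.2476, 0.9272, -0.3746, 0.0000]
J3: z=[0.1642, 0.4065, 0.8988] o=[0.7783, 0.5650, -0.1929] → [0.1206, -0.1408, 0.0416, 0.1642, 0.4065, 0.8988]
V = J·q̇ = [-0.2085, 0.4624, 0.2562, 0.9649, -0.0811, 1.2969]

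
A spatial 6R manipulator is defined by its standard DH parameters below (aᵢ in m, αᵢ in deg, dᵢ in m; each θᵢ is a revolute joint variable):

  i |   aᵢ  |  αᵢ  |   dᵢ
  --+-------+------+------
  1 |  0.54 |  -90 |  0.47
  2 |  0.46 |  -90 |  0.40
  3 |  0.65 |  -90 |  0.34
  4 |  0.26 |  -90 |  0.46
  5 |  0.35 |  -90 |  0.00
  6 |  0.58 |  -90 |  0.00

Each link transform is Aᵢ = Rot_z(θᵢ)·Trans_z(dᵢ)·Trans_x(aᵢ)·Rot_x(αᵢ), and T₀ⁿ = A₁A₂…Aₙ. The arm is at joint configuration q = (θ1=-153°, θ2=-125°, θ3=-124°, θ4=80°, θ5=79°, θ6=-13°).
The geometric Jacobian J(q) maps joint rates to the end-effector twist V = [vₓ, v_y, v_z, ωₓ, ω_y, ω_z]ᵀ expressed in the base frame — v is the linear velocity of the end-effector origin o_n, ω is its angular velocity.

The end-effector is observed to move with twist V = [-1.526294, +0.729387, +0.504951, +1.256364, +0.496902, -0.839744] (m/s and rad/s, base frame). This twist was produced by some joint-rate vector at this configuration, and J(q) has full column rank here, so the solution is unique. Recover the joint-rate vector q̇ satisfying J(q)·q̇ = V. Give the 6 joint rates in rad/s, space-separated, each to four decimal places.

-0.8520 0.6550 -0.5070 0.2700 0.9630 -0.4350

o_n = [-0.2266, -0.8448, 0.2122]
J₁: ẑ×o_n = [0.8448, -0.2266, 0.0000], ω = ẑ
J2: z=[0.4540, -0.8910, 0.0000] o=[-0.4811, -0.2452, 0.4700] → [0.2297, 0.1170, -0.0454, 0.4540, -0.8910, 0.0000]
J3: z=[-0.7299, -0.3719, 0.5736] o=[-0.0645, -0.4818, 0.8468] → [0.4442, -0.5562, 0.2046, -0.7299, -0.3719, 0.5736]
J4: z=[0.6776, -0.2824, 0.6791] o=[-0.2537, -1.1830, 0.7441] → [-0.0795, 0.3788, 0.2368, 0.6776, -0.2824, 0.6791]
J5: z=[0.0375, 0.9354, 0.3515] o=[0.2489, -1.2576, 0.8889] → [-0.7781, -0.1418, 0.4603, 0.0375, 0.9354, 0.3515]
J6: z=[-0.8503, -0.1549, 0.5030] o=[0.0652, -1.1464, 0.6126] → [-0.0897, -0.4872, -0.3017, -0.8503, -0.1549, 0.5030]
q̇ = J⁺·V = [-0.8520, 0.6550, -0.5070, 0.2700, 0.9630, -0.4350]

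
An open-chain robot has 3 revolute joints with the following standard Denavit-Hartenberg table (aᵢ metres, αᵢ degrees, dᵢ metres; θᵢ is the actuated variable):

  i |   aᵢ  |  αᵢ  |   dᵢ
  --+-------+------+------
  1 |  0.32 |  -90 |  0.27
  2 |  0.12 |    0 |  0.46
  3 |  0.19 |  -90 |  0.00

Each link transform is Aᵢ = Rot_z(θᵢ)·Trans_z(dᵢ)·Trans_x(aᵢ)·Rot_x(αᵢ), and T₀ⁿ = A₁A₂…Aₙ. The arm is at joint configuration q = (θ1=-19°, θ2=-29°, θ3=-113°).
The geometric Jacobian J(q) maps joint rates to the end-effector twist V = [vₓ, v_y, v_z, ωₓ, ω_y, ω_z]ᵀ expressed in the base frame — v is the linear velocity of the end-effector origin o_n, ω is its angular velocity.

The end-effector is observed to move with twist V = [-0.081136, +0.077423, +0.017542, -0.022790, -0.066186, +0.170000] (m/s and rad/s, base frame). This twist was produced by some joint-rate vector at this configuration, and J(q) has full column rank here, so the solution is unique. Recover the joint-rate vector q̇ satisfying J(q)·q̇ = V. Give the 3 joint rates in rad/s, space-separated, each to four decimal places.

0.1700 -0.2670 0.1970

o_n = [0.4100, 0.3453, 0.4452]
J₁: ẑ×o_n = [-0.3453, 0.4100, 0.0000], ω = ẑ
J2: z=[0.3256, 0.9455, 0.0000] o=[0.3026, -0.1042, 0.2700] → [0.1656, -0.0570, 0.0448, 0.3256, 0.9455, 0.0000]
J3: z=[0.3256, 0.9455, 0.0000] o=[0.5516, 0.2966, 0.3282] → [0.1106, -0.0381, 0.1497, 0.3256, 0.9455, 0.0000]
q̇ = J⁺·V = [0.1700, -0.2670, 0.1970]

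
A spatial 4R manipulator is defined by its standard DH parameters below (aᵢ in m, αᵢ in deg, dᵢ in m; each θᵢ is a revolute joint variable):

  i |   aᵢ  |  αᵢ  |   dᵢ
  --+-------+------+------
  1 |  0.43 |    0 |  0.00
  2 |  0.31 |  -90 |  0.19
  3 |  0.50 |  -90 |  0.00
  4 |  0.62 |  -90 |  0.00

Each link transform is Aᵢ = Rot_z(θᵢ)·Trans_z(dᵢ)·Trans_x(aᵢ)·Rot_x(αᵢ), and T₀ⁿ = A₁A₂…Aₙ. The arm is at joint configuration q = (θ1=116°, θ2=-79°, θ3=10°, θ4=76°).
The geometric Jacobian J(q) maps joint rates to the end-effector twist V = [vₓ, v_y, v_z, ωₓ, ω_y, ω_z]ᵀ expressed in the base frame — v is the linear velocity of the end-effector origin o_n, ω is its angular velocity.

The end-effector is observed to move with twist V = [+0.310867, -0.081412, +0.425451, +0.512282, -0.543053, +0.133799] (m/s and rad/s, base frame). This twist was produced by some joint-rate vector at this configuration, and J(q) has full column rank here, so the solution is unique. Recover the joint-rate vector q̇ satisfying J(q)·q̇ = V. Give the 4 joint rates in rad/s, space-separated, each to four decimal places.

o_n = [0.9323, 0.4778, 0.0771]
J₁: ẑ×o_n = [-0.4778, 0.9323, 0.0000], ω = ẑ
J2: z=[0.0000, 0.0000, 1.0000] o=[-0.1885, 0.3865, 0.0000] → [-0.0913, 1.1208, 0.0000, 0.0000, 0.0000, 1.0000]
J3: z=[-0.6018, 0.7986, 0.0000] o=[0.0591, 0.5730, 0.1900] → [-0.0901, -0.0679, -0.6401, -0.6018, 0.7986, 0.0000]
J4: z=[-0.1387, -0.1045, -0.9848] o=[0.4523, 0.8694, 0.1032] → [-0.3829, -0.4763, 0.1045, -0.1387, -0.1045, -0.9848]
q̇ = J⁺·V = [-0.0830, -0.2500, -0.7420, -0.4740]

-0.0830 -0.2500 -0.7420 -0.4740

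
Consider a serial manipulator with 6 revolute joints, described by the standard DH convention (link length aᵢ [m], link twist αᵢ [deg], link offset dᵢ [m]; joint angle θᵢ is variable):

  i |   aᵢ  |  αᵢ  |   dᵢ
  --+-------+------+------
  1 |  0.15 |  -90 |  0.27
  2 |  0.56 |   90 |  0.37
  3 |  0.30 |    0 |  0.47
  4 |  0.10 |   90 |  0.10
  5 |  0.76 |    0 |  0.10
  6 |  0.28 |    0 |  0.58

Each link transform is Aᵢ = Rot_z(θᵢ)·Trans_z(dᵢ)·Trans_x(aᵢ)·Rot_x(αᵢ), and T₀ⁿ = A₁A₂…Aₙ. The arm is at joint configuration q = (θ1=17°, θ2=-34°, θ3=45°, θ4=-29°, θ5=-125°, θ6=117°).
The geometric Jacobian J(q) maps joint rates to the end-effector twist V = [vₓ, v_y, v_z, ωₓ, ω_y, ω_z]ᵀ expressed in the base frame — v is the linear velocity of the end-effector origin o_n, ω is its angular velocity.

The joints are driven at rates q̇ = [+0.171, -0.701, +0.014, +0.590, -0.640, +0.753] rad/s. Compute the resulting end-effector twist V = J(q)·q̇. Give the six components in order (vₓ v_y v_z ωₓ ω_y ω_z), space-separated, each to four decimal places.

-0.4610 0.0012 0.8308 -0.0616 -0.8654 0.6892

o_n = [0.9341, 0.1939, 0.6992]
J₁: ẑ×o_n = [-0.1939, 0.9341, 0.0000], ω = ẑ
J2: z=[-0.2924, 0.9563, 0.0000] o=[0.1434, 0.0439, 0.2700] → [0.4104, 0.1255, -0.8000, -0.2924, 0.9563, 0.0000]
J3: z=[-0.5348, -0.1635, 0.8290] o=[0.4792, 0.5334, 0.5831] → [0.2625, 0.4391, 0.2559, -0.5348, -0.1635, 0.8290]
J4: z=[-0.5348, -0.1635, 0.8290] o=[0.3341, 0.7109, 1.0914] → [0.4927, 0.2877, 0.3746, -0.5348, -0.1635, 0.8290]
J5: z=[0.4996, -0.8524, 0.1541] o=[0.3487, 0.7442, 1.2281] → [0.5357, 0.3544, 0.2241, 0.4996, -0.8524, 0.1541]
J6: z=[0.4996, -0.8524, 0.1541] o=[0.4345, 0.5442, 0.4930] → [-0.1217, -0.0260, 0.2508, 0.4996, -0.8524, 0.1541]
V = J·q̇ = [-0.4610, 0.0012, 0.8308, -0.0616, -0.8654, 0.6892]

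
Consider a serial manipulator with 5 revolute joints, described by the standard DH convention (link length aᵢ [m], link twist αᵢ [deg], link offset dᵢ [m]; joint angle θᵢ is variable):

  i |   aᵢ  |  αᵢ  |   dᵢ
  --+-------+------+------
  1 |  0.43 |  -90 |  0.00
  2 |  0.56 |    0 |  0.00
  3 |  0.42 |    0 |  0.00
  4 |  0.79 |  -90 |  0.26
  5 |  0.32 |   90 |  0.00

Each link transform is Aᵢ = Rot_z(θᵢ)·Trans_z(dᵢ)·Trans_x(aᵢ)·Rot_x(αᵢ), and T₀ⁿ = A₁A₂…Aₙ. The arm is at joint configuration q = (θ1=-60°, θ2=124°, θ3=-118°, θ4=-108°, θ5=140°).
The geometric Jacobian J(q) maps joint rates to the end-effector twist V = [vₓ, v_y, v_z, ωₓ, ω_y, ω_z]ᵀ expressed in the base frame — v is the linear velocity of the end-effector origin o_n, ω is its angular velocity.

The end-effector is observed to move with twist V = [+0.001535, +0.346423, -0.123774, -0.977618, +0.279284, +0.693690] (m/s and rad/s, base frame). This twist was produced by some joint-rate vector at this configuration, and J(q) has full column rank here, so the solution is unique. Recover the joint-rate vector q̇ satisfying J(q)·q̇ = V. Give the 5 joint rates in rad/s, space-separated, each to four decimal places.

0.8490 -0.3540 0.5530 -0.9060 -0.7470

o_n = [0.2577, -0.3377, 0.0248]
J₁: ẑ×o_n = [0.3377, 0.2577, -0.0000], ω = ẑ
J2: z=[0.8660, 0.5000, 0.0000] o=[0.2150, -0.3724, 0.0000] → [0.0124, -0.0215, 0.0087, 0.8660, 0.5000, 0.0000]
J3: z=[0.8660, 0.5000, 0.0000] o=[0.0584, -0.1012, -0.4643] → [0.2445, -0.4235, -0.3044, 0.8660, 0.5000, 0.0000]
J4: z=[0.8660, 0.5000, 0.0000] o=[0.2673, -0.4629, -0.5082] → [0.2665, -0.4616, 0.1133, 0.8660, 0.5000, 0.0000]
J5: z=[0.4891, -0.8471, 0.2079] o=[0.4103, -0.1907, 0.2646] → [0.2337, 0.0855, -0.2012, 0.4891, -0.8471, 0.2079]
q̇ = J⁺·V = [0.8490, -0.3540, 0.5530, -0.9060, -0.7470]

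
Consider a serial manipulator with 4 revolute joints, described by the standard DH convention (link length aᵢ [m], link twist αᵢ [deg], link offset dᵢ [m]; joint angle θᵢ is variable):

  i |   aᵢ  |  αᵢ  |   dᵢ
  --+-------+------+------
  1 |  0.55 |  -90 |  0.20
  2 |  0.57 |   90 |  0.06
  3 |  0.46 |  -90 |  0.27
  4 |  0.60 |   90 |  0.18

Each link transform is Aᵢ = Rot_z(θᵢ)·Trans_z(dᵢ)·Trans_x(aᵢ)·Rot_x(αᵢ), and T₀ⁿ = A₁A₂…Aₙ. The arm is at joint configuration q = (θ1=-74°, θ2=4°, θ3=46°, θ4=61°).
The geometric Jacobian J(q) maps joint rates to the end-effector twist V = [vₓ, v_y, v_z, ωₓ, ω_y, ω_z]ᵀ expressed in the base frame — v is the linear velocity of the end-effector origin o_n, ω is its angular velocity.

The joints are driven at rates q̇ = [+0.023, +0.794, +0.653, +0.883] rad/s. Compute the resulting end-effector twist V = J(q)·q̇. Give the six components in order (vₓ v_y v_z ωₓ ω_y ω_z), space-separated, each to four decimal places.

-0.3291 0.9918 -0.9514 1.1908 0.9532 0.7187

o_n = [1.1083, -1.2343, -0.1213]
J₁: ẑ×o_n = [1.2343, 1.1083, -0.0000], ω = ẑ
J2: z=[0.9613, 0.2756, 0.0000] o=[0.1516, -0.5287, 0.2000] → [-0.0886, 0.3088, -0.9420, 0.9613, 0.2756, 0.0000]
J3: z=[0.0192, -0.0671, 0.9976] o=[0.3660, -1.0587, 0.1602] → [0.1940, 0.7459, 0.0464, 0.0192, -0.0671, 0.9976]
J4: z=[0.4700, 0.8813, 0.0502] o=[0.7771, -1.2921, 0.4073] → [-0.4687, 0.2650, -0.2647, 0.4700, 0.8813, 0.0502]
V = J·q̇ = [-0.3291, 0.9918, -0.9514, 1.1908, 0.9532, 0.7187]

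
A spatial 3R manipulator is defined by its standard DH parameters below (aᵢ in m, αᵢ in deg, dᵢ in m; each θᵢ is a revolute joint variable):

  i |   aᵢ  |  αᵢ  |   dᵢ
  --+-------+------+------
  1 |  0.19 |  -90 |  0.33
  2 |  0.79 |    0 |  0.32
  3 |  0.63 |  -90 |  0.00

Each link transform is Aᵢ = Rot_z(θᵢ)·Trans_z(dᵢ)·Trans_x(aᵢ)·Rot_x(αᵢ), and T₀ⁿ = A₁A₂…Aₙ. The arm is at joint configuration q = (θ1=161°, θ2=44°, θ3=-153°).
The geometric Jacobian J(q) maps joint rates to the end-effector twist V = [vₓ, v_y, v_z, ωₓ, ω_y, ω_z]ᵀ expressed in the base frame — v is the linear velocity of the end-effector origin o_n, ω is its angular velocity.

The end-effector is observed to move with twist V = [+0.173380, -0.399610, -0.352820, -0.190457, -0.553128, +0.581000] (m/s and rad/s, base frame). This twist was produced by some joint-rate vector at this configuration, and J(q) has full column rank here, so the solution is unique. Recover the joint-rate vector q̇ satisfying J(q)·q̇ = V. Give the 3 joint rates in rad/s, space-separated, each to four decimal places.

0.5810 0.8320 -0.2470

o_n = [-0.6272, -0.1225, 0.3769]
J₁: ẑ×o_n = [0.1225, -0.6272, 0.0000], ω = ẑ
J2: z=[-0.3256, -0.9455, 0.0000] o=[-0.1796, 0.0619, 0.3300] → [-0.0443, 0.0153, -0.3632, -0.3256, -0.9455, 0.0000]
J3: z=[-0.3256, -0.9455, 0.0000] o=[-0.8211, -0.0557, -0.2188] → [-0.5632, 0.1939, 0.2051, -0.3256, -0.9455, 0.0000]
q̇ = J⁺·V = [0.5810, 0.8320, -0.2470]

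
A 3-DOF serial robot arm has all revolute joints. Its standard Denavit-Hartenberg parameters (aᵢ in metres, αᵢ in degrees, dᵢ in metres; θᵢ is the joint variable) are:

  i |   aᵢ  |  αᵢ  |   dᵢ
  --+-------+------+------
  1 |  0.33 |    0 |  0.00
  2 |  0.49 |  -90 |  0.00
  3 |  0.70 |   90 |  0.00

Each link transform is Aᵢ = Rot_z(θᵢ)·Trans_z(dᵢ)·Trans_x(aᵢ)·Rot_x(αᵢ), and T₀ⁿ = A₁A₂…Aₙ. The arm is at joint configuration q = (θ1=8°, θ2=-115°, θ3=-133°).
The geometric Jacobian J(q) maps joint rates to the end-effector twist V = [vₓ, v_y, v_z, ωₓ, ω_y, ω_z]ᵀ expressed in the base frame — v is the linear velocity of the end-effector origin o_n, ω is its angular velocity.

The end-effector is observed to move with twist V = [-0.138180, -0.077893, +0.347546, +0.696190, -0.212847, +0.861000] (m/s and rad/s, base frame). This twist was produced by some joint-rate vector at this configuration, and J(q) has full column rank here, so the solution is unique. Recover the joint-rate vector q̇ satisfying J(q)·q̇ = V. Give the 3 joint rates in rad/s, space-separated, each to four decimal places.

0.8620 -0.0010 0.7280

o_n = [0.3231, 0.0339, 0.5119]
J₁: ẑ×o_n = [-0.0339, 0.3231, 0.0000], ω = ẑ
J2: z=[0.0000, 0.0000, 1.0000] o=[0.3268, 0.0459, 0.0000] → [0.0121, -0.0037, 0.0000, 0.0000, 0.0000, 1.0000]
J3: z=[0.9563, -0.2924, 0.0000] o=[0.1835, -0.4227, 0.0000] → [-0.1497, -0.4896, 0.4774, 0.9563, -0.2924, 0.0000]
q̇ = J⁺·V = [0.8620, -0.0010, 0.7280]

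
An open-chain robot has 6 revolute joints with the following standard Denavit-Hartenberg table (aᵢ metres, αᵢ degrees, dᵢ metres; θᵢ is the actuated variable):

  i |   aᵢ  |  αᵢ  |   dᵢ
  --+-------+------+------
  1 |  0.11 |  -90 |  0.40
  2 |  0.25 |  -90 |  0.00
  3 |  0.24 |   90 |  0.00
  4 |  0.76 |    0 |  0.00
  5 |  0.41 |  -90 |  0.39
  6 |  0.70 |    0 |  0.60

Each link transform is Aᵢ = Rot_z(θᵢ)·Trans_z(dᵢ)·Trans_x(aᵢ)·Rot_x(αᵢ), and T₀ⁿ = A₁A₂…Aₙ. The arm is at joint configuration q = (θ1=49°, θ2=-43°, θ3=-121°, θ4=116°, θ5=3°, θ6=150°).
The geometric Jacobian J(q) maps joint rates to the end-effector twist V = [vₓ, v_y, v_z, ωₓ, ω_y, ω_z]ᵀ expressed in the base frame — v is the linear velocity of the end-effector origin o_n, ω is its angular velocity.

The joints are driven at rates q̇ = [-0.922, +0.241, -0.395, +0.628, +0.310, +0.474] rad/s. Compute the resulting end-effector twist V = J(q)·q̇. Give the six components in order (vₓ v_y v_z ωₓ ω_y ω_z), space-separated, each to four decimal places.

-0.2315 -1.1035 0.3605 -0.1120 -1.0395 -0.8678

o_n = [0.7573, 0.1567, 0.5694]
J₁: ẑ×o_n = [-0.1567, 0.7573, 0.0000], ω = ẑ
J2: z=[-0.7547, 0.6561, 0.0000] o=[0.0722, 0.0830, 0.4000] → [0.1112, 0.1279, -0.5051, -0.7547, 0.6561, 0.0000]
J3: z=[0.4474, 0.5147, -0.7314] o=[0.1921, 0.2210, 0.5705] → [-0.0476, -0.4129, -0.3197, 0.4474, 0.5147, -0.7314]
J4: z=[-0.0226, -0.8110, -0.5846] o=[-0.0224, 0.2877, 0.4862] → [-0.1441, -0.4540, 0.6354, -0.0226, -0.8110, -0.5846]
J5: z=[-0.0226, -0.8110, -0.5846] o=[0.5810, 0.5467, 0.1036] → [-0.6057, -0.0925, 0.1518, -0.0226, -0.8110, -0.5846]
J6: z=[0.5650, -0.4927, 0.6618] o=[0.9104, 0.3597, -0.3168] → [-0.3024, -0.6020, -0.1901, 0.5650, -0.4927, 0.6618]
V = J·q̇ = [-0.2315, -1.1035, 0.3605, -0.1120, -1.0395, -0.8678]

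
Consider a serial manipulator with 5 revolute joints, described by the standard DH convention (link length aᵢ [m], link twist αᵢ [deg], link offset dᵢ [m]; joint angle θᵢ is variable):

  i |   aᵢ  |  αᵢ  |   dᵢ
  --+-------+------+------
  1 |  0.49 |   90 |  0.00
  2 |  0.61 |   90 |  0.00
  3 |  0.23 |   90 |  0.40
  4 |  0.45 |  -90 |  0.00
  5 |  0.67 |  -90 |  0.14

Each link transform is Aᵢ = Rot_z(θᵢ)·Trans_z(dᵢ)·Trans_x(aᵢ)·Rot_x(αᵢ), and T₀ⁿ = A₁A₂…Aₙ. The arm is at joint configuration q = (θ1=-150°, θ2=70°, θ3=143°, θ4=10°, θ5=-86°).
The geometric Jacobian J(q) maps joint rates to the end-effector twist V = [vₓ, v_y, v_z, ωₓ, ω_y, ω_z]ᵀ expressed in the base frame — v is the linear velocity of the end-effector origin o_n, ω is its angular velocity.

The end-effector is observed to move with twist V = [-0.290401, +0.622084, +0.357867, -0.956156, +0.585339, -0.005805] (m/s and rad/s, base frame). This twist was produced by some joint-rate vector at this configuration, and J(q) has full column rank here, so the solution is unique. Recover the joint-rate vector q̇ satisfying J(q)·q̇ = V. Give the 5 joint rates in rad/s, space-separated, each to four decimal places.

o_n = [-1.5437, 0.2080, 0.2162]
J₁: ẑ×o_n = [-0.2080, -1.5437, 0.0000], ω = ẑ
J2: z=[-0.5000, 0.8660, 0.0000] o=[-0.4244, -0.2450, 0.0000] → [0.1873, 0.1081, 0.7429, -0.5000, 0.8660, 0.0000]
J3: z=[-0.8138, -0.4698, -0.3420] o=[-0.6050, -0.3493, 0.5732] → [0.3583, 0.0305, -0.8946, -0.8138, -0.4698, -0.3420]
J4: z=[-0.5776, 0.5887, 0.5655] o=[-0.9454, -0.3860, 0.2638] → [-0.3639, -0.3658, 0.0092, -0.5776, 0.5887, 0.5655]
J5: z=[-0.7903, -0.5769, -0.2065] o=[-1.0375, -0.1312, -0.0955] → [-0.1098, 0.3509, -0.5601, -0.7903, -0.5769, -0.2065]
q̇ = J⁺·V = [-0.3240, 0.5870, -0.4310, 0.6080, 0.8380]

-0.3240 0.5870 -0.4310 0.6080 0.8380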